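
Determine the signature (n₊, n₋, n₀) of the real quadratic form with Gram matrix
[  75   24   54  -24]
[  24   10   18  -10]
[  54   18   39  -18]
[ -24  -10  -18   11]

Answer: (3, 1, 0)

Derivation:
step 0: pivot 75 → sign +
step 1: pivot 58/25 → sign +
step 2: pivot -3/29 → sign −
step 3: pivot 1 → sign +
signature = (3, 1, 0)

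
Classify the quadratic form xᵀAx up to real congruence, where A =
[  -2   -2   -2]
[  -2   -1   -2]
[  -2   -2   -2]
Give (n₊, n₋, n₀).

step 0: pivot -2 → sign −
step 1: pivot 1 → sign +
step 2: row/col 2 already zero → sign 0
signature = (1, 1, 1)

Answer: (1, 1, 1)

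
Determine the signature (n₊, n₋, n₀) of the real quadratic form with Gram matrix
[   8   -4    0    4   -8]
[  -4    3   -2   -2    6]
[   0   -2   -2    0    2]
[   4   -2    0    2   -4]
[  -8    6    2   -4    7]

Answer: (3, 1, 1)

Derivation:
step 0: pivot 8 → sign +
step 1: pivot 1 → sign +
step 2: pivot -6 → sign −
step 3: pivot 1 → sign +
step 4: row/col 4 already zero → sign 0
signature = (3, 1, 1)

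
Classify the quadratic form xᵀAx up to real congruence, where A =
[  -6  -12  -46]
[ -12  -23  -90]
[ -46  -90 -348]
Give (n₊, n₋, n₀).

Answer: (2, 1, 0)

Derivation:
step 0: pivot -6 → sign −
step 1: pivot 1 → sign +
step 2: pivot 2/3 → sign +
signature = (2, 1, 0)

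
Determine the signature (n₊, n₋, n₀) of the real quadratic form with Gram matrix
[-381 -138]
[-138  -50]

Answer: (0, 2, 0)

Derivation:
step 0: pivot -381 → sign −
step 1: pivot -2/127 → sign −
signature = (0, 2, 0)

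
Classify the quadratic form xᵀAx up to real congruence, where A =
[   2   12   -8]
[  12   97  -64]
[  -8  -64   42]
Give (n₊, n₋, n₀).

Answer: (2, 1, 0)

Derivation:
step 0: pivot 2 → sign +
step 1: pivot 25 → sign +
step 2: pivot -6/25 → sign −
signature = (2, 1, 0)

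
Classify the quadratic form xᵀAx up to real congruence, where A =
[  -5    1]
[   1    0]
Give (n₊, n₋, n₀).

step 0: pivot -5 → sign −
step 1: pivot 1/5 → sign +
signature = (1, 1, 0)

Answer: (1, 1, 0)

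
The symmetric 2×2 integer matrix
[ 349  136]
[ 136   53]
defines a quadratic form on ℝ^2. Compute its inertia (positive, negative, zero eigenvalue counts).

step 0: pivot 349 → sign +
step 1: pivot 1/349 → sign +
signature = (2, 0, 0)

Answer: (2, 0, 0)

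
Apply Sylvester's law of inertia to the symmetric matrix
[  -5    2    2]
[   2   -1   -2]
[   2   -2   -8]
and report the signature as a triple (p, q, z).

step 0: pivot -5 → sign −
step 1: pivot -1/5 → sign −
step 2: row/col 2 already zero → sign 0
signature = (0, 2, 1)

Answer: (0, 2, 1)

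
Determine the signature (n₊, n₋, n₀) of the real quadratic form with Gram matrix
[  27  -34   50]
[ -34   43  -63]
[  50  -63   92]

Answer: (2, 1, 0)

Derivation:
step 0: pivot 27 → sign +
step 1: pivot 5/27 → sign +
step 2: pivot -3/5 → sign −
signature = (2, 1, 0)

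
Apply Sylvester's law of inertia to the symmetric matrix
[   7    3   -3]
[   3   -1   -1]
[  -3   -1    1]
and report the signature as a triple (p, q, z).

Answer: (1, 2, 0)

Derivation:
step 0: pivot 7 → sign +
step 1: pivot -16/7 → sign −
step 2: pivot -1/4 → sign −
signature = (1, 2, 0)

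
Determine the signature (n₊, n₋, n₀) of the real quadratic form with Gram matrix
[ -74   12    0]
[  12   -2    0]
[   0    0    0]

Answer: (0, 2, 1)

Derivation:
step 0: pivot -74 → sign −
step 1: pivot -2/37 → sign −
step 2: row/col 2 already zero → sign 0
signature = (0, 2, 1)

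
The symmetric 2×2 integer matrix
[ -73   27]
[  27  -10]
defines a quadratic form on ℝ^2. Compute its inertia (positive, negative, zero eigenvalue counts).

step 0: pivot -73 → sign −
step 1: pivot -1/73 → sign −
signature = (0, 2, 0)

Answer: (0, 2, 0)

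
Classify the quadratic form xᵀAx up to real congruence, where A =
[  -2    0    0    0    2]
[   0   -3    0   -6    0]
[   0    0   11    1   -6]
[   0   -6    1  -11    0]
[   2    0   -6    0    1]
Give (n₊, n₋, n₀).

Answer: (2, 3, 0)

Derivation:
step 0: pivot -2 → sign −
step 1: pivot -3 → sign −
step 2: pivot 11 → sign +
step 3: pivot 10/11 → sign +
step 4: pivot -3/5 → sign −
signature = (2, 3, 0)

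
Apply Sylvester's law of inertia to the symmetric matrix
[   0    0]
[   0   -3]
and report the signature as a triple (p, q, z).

Answer: (0, 1, 1)

Derivation:
step 0: pivot -3 → sign −
step 1: row/col 1 already zero → sign 0
signature = (0, 1, 1)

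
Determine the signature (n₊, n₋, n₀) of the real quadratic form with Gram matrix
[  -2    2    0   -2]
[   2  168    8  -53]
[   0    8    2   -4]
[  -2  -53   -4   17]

step 0: pivot -2 → sign −
step 1: pivot 170 → sign +
step 2: pivot 138/85 → sign +
step 3: pivot -1/46 → sign −
signature = (2, 2, 0)

Answer: (2, 2, 0)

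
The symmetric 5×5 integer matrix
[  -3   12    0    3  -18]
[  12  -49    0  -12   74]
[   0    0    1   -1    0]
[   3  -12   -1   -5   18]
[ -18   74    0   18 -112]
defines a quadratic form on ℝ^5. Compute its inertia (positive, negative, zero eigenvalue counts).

step 0: pivot -3 → sign −
step 1: pivot -1 → sign −
step 2: pivot 1 → sign +
step 3: pivot -3 → sign −
step 4: row/col 4 already zero → sign 0
signature = (1, 3, 1)

Answer: (1, 3, 1)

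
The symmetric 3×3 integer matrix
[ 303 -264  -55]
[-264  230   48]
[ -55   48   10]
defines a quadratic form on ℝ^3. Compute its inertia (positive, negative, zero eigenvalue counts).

step 0: pivot 303 → sign +
step 1: pivot -2/101 → sign −
step 2: pivot 1/3 → sign +
signature = (2, 1, 0)

Answer: (2, 1, 0)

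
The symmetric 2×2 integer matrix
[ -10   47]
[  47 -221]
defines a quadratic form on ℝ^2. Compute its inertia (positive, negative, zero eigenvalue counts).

step 0: pivot -10 → sign −
step 1: pivot -1/10 → sign −
signature = (0, 2, 0)

Answer: (0, 2, 0)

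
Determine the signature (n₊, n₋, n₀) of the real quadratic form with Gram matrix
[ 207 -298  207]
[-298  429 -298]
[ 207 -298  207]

Answer: (1, 1, 1)

Derivation:
step 0: pivot 207 → sign +
step 1: pivot -1/207 → sign −
step 2: row/col 2 already zero → sign 0
signature = (1, 1, 1)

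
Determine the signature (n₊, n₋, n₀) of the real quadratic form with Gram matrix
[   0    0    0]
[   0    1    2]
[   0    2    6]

step 0: pivot 1 → sign +
step 1: pivot 2 → sign +
step 2: row/col 2 already zero → sign 0
signature = (2, 0, 1)

Answer: (2, 0, 1)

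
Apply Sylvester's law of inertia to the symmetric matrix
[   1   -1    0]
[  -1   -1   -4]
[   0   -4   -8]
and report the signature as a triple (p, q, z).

step 0: pivot 1 → sign +
step 1: pivot -2 → sign −
step 2: row/col 2 already zero → sign 0
signature = (1, 1, 1)

Answer: (1, 1, 1)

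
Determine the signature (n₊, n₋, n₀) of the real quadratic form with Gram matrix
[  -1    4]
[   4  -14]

step 0: pivot -1 → sign −
step 1: pivot 2 → sign +
signature = (1, 1, 0)

Answer: (1, 1, 0)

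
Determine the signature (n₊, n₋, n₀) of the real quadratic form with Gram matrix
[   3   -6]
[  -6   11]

step 0: pivot 3 → sign +
step 1: pivot -1 → sign −
signature = (1, 1, 0)

Answer: (1, 1, 0)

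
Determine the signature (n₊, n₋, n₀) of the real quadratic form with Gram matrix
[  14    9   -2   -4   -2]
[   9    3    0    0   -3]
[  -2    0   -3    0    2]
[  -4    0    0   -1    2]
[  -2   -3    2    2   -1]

Answer: (3, 2, 0)

Derivation:
step 0: pivot 14 → sign +
step 1: pivot -39/14 → sign −
step 2: pivot -35/13 → sign −
step 3: pivot 13/35 → sign +
step 4: pivot 1/13 → sign +
signature = (3, 2, 0)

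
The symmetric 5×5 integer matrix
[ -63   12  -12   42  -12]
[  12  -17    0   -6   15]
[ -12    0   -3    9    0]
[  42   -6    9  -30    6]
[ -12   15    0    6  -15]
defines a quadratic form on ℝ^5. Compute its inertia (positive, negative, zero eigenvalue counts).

step 0: pivot -63 → sign −
step 1: pivot -103/7 → sign −
step 2: pivot -37/103 → sign −
step 3: pivot -15/37 → sign −
step 4: pivot -6/5 → sign −
signature = (0, 5, 0)

Answer: (0, 5, 0)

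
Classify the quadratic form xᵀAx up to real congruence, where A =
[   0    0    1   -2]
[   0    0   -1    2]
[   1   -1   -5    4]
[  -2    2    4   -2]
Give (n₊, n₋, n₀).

step 0: pivot -5 → sign −
step 1: pivot 1/5 → sign +
step 2: pivot -6 → sign −
step 3: row/col 3 already zero → sign 0
signature = (1, 2, 1)

Answer: (1, 2, 1)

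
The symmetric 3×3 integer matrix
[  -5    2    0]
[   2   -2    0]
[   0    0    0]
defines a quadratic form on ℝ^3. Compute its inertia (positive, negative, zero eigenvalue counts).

step 0: pivot -5 → sign −
step 1: pivot -6/5 → sign −
step 2: row/col 2 already zero → sign 0
signature = (0, 2, 1)

Answer: (0, 2, 1)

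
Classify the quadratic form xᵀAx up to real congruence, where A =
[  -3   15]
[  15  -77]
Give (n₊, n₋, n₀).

step 0: pivot -3 → sign −
step 1: pivot -2 → sign −
signature = (0, 2, 0)

Answer: (0, 2, 0)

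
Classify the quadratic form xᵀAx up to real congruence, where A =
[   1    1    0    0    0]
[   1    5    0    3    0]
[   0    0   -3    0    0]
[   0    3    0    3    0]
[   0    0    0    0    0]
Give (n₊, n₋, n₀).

step 0: pivot 1 → sign +
step 1: pivot 4 → sign +
step 2: pivot -3 → sign −
step 3: pivot 3/4 → sign +
step 4: row/col 4 already zero → sign 0
signature = (3, 1, 1)

Answer: (3, 1, 1)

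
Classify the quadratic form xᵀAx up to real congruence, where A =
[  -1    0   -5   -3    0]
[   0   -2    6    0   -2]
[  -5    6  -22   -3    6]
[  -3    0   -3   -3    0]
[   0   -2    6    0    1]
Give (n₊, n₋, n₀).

Answer: (2, 3, 0)

Derivation:
step 0: pivot -1 → sign −
step 1: pivot -2 → sign −
step 2: pivot 21 → sign +
step 3: pivot -6/7 → sign −
step 4: pivot 3 → sign +
signature = (2, 3, 0)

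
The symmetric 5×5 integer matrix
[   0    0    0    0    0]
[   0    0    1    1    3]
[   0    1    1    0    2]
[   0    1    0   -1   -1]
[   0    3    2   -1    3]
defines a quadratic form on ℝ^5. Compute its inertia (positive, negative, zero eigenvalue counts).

step 0: pivot 1 → sign +
step 1: pivot -1 → sign −
step 2: row/col 2 already zero → sign 0
step 3: row/col 3 already zero → sign 0
step 4: row/col 4 already zero → sign 0
signature = (1, 1, 3)

Answer: (1, 1, 3)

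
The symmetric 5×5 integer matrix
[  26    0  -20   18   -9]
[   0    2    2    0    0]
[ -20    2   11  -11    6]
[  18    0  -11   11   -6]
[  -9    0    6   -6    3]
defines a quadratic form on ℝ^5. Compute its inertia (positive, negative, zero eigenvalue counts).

step 0: pivot 26 → sign +
step 1: pivot 2 → sign +
step 2: pivot -83/13 → sign −
step 3: pivot -16/83 → sign −
step 4: pivot 3/16 → sign +
signature = (3, 2, 0)

Answer: (3, 2, 0)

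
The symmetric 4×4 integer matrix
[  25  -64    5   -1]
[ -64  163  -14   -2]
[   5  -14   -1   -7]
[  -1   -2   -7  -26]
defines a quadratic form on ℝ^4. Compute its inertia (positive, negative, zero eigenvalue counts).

Answer: (1, 3, 0)

Derivation:
step 0: pivot 25 → sign +
step 1: pivot -21/25 → sign −
step 2: pivot -2/7 → sign −
step 3: pivot -1 → sign −
signature = (1, 3, 0)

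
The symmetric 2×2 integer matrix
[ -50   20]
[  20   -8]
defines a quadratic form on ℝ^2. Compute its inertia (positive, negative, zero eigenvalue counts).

Answer: (0, 1, 1)

Derivation:
step 0: pivot -50 → sign −
step 1: row/col 1 already zero → sign 0
signature = (0, 1, 1)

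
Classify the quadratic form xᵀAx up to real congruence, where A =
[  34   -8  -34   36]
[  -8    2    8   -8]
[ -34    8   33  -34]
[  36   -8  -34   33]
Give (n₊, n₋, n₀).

Answer: (2, 2, 0)

Derivation:
step 0: pivot 34 → sign +
step 1: pivot 2/17 → sign +
step 2: pivot -1 → sign −
step 3: pivot -3 → sign −
signature = (2, 2, 0)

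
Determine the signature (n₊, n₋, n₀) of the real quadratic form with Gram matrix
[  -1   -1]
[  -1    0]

Answer: (1, 1, 0)

Derivation:
step 0: pivot -1 → sign −
step 1: pivot 1 → sign +
signature = (1, 1, 0)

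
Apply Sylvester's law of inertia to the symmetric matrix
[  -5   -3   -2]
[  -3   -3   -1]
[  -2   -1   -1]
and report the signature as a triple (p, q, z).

Answer: (0, 3, 0)

Derivation:
step 0: pivot -5 → sign −
step 1: pivot -6/5 → sign −
step 2: pivot -1/6 → sign −
signature = (0, 3, 0)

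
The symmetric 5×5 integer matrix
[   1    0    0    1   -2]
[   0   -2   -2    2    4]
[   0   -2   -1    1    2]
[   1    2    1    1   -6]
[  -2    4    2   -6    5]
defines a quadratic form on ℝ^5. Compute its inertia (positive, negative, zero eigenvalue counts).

step 0: pivot 1 → sign +
step 1: pivot -2 → sign −
step 2: pivot 1 → sign +
step 3: pivot 1 → sign +
step 4: pivot 1 → sign +
signature = (4, 1, 0)

Answer: (4, 1, 0)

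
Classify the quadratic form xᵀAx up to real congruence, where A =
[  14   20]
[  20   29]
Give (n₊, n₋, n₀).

step 0: pivot 14 → sign +
step 1: pivot 3/7 → sign +
signature = (2, 0, 0)

Answer: (2, 0, 0)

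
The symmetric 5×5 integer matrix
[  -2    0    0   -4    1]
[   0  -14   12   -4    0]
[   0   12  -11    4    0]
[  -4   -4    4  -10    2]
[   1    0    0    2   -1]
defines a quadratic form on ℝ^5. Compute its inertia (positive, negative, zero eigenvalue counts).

Answer: (0, 5, 0)

Derivation:
step 0: pivot -2 → sign −
step 1: pivot -14 → sign −
step 2: pivot -5/7 → sign −
step 3: pivot -2/5 → sign −
step 4: pivot -1/2 → sign −
signature = (0, 5, 0)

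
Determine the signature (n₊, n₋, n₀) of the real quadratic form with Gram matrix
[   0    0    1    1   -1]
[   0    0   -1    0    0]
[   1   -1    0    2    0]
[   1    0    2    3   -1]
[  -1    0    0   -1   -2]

Answer: (2, 3, 0)

Derivation:
step 0: pivot 2 → sign +
step 1: pivot -1/2 → sign −
step 2: pivot 3 → sign +
step 3: pivot -1/3 → sign −
step 4: pivot -1 → sign −
signature = (2, 3, 0)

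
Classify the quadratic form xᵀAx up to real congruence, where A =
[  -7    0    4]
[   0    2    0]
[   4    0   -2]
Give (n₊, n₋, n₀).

Answer: (2, 1, 0)

Derivation:
step 0: pivot -7 → sign −
step 1: pivot 2 → sign +
step 2: pivot 2/7 → sign +
signature = (2, 1, 0)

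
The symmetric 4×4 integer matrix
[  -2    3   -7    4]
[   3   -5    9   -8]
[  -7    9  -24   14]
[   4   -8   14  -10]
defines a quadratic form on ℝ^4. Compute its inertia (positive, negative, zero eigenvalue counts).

Answer: (1, 3, 0)

Derivation:
step 0: pivot -2 → sign −
step 1: pivot -1/2 → sign −
step 2: pivot 5 → sign +
step 3: pivot -6/5 → sign −
signature = (1, 3, 0)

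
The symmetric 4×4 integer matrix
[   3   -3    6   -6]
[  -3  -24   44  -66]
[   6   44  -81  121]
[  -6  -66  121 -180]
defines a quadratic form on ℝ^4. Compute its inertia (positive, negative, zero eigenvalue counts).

step 0: pivot 3 → sign +
step 1: pivot -27 → sign −
step 2: pivot -11/27 → sign −
step 3: pivot 3/11 → sign +
signature = (2, 2, 0)

Answer: (2, 2, 0)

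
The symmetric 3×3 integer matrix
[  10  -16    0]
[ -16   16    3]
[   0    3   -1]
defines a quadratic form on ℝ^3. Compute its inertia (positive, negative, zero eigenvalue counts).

Answer: (1, 2, 0)

Derivation:
step 0: pivot 10 → sign +
step 1: pivot -48/5 → sign −
step 2: pivot -1/16 → sign −
signature = (1, 2, 0)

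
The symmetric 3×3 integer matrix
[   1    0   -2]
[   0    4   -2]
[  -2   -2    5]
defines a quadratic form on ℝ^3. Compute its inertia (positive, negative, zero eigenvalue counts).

Answer: (2, 0, 1)

Derivation:
step 0: pivot 1 → sign +
step 1: pivot 4 → sign +
step 2: row/col 2 already zero → sign 0
signature = (2, 0, 1)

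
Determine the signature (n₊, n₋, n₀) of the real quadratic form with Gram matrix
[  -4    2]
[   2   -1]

step 0: pivot -4 → sign −
step 1: row/col 1 already zero → sign 0
signature = (0, 1, 1)

Answer: (0, 1, 1)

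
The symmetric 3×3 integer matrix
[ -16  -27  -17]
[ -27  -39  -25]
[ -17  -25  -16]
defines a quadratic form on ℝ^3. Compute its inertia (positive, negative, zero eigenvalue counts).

Answer: (1, 2, 0)

Derivation:
step 0: pivot -16 → sign −
step 1: pivot 105/16 → sign +
step 2: pivot -1/105 → sign −
signature = (1, 2, 0)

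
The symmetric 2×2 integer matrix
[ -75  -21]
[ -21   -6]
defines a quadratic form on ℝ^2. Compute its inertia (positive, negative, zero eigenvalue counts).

Answer: (0, 2, 0)

Derivation:
step 0: pivot -75 → sign −
step 1: pivot -3/25 → sign −
signature = (0, 2, 0)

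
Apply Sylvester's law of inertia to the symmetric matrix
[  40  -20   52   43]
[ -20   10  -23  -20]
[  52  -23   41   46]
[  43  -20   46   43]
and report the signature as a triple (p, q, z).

Answer: (3, 1, 0)

Derivation:
step 0: pivot 40 → sign +
step 1: pivot -133/5 → sign −
step 2: pivot 45/133 → sign +
step 3: pivot 1/40 → sign +
signature = (3, 1, 0)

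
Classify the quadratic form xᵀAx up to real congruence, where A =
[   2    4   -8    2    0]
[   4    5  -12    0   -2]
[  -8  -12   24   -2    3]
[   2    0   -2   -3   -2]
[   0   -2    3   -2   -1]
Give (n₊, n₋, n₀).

Answer: (2, 3, 0)

Derivation:
step 0: pivot 2 → sign +
step 1: pivot -3 → sign −
step 2: pivot -8/3 → sign −
step 3: pivot 1/2 → sign +
step 4: pivot -3/4 → sign −
signature = (2, 3, 0)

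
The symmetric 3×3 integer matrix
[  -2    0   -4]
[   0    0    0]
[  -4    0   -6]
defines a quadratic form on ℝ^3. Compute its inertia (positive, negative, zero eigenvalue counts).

step 0: pivot -2 → sign −
step 1: pivot 2 → sign +
step 2: row/col 2 already zero → sign 0
signature = (1, 1, 1)

Answer: (1, 1, 1)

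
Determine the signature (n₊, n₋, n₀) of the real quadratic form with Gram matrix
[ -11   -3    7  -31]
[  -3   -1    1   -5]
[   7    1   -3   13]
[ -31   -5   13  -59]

Answer: (1, 3, 0)

Derivation:
step 0: pivot -11 → sign −
step 1: pivot -2/11 → sign −
step 2: pivot 6 → sign +
step 3: pivot -2 → sign −
signature = (1, 3, 0)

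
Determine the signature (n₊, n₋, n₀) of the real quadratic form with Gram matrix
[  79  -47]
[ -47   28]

step 0: pivot 79 → sign +
step 1: pivot 3/79 → sign +
signature = (2, 0, 0)

Answer: (2, 0, 0)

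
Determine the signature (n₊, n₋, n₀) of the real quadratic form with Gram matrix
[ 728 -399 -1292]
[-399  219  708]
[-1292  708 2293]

Answer: (3, 0, 0)

Derivation:
step 0: pivot 728 → sign +
step 1: pivot 33/104 → sign +
step 2: pivot 1/77 → sign +
signature = (3, 0, 0)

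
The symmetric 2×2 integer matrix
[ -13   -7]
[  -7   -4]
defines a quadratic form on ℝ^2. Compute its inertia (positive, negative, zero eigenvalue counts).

step 0: pivot -13 → sign −
step 1: pivot -3/13 → sign −
signature = (0, 2, 0)

Answer: (0, 2, 0)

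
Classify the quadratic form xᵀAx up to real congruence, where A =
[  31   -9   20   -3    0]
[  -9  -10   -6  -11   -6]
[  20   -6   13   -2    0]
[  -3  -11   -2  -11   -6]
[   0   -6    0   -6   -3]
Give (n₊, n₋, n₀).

Answer: (3, 2, 0)

Derivation:
step 0: pivot 31 → sign +
step 1: pivot -391/31 → sign −
step 2: pivot 39/391 → sign +
step 3: pivot -10/39 → sign −
step 4: pivot 3/5 → sign +
signature = (3, 2, 0)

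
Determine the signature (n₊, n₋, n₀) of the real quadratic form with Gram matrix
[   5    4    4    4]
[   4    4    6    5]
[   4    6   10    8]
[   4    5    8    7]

step 0: pivot 5 → sign +
step 1: pivot 4/5 → sign +
step 2: pivot -3 → sign −
step 3: pivot 1/2 → sign +
signature = (3, 1, 0)

Answer: (3, 1, 0)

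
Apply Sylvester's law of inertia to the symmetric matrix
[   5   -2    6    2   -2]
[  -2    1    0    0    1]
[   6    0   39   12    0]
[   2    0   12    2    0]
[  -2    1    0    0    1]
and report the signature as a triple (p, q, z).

Answer: (3, 1, 1)

Derivation:
step 0: pivot 5 → sign +
step 1: pivot 1/5 → sign +
step 2: pivot 3 → sign +
step 3: pivot -2 → sign −
step 4: row/col 4 already zero → sign 0
signature = (3, 1, 1)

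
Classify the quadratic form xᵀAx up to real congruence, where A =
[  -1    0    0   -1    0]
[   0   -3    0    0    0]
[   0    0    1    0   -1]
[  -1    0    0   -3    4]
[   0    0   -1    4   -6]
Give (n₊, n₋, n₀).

step 0: pivot -1 → sign −
step 1: pivot -3 → sign −
step 2: pivot 1 → sign +
step 3: pivot -2 → sign −
step 4: pivot 1 → sign +
signature = (2, 3, 0)

Answer: (2, 3, 0)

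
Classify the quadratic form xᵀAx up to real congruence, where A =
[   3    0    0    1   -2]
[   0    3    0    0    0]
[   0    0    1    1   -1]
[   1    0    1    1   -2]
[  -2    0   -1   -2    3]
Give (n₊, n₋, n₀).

step 0: pivot 3 → sign +
step 1: pivot 3 → sign +
step 2: pivot 1 → sign +
step 3: pivot -1/3 → sign −
step 4: pivot 1 → sign +
signature = (4, 1, 0)

Answer: (4, 1, 0)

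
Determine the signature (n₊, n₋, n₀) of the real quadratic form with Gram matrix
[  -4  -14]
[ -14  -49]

Answer: (0, 1, 1)

Derivation:
step 0: pivot -4 → sign −
step 1: row/col 1 already zero → sign 0
signature = (0, 1, 1)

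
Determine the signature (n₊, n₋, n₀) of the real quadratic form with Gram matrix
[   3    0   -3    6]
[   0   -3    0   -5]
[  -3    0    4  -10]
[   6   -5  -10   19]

step 0: pivot 3 → sign +
step 1: pivot -3 → sign −
step 2: pivot 1 → sign +
step 3: pivot -2/3 → sign −
signature = (2, 2, 0)

Answer: (2, 2, 0)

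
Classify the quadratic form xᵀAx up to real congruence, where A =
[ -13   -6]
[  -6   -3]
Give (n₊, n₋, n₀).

step 0: pivot -13 → sign −
step 1: pivot -3/13 → sign −
signature = (0, 2, 0)

Answer: (0, 2, 0)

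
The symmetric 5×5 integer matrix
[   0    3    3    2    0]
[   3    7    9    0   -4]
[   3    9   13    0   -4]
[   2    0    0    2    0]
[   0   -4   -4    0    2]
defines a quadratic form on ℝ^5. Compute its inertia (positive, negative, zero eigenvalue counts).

step 0: pivot 7 → sign +
step 1: pivot -9/7 → sign −
step 2: pivot 2 → sign +
step 3: pivot 38/9 → sign +
step 4: pivot 6/19 → sign +
signature = (4, 1, 0)

Answer: (4, 1, 0)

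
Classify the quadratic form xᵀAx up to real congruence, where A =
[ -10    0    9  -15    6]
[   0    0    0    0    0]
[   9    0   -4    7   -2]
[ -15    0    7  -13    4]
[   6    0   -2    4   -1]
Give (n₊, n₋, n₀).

Answer: (1, 3, 1)

Derivation:
step 0: pivot -10 → sign −
step 1: pivot 41/10 → sign +
step 2: pivot -33/41 → sign −
step 3: pivot -1/33 → sign −
step 4: row/col 4 already zero → sign 0
signature = (1, 3, 1)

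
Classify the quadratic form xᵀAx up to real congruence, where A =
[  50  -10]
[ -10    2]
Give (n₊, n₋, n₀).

Answer: (1, 0, 1)

Derivation:
step 0: pivot 50 → sign +
step 1: row/col 1 already zero → sign 0
signature = (1, 0, 1)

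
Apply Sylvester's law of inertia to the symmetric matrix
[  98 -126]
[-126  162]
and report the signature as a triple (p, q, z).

Answer: (1, 0, 1)

Derivation:
step 0: pivot 98 → sign +
step 1: row/col 1 already zero → sign 0
signature = (1, 0, 1)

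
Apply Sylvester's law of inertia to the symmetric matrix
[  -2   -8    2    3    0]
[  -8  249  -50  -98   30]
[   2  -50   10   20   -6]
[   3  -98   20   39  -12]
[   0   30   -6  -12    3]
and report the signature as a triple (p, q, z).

Answer: (3, 2, 0)

Derivation:
step 0: pivot -2 → sign −
step 1: pivot 281 → sign +
step 2: pivot 8/281 → sign +
step 3: pivot -21/8 → sign −
step 4: pivot 3/7 → sign +
signature = (3, 2, 0)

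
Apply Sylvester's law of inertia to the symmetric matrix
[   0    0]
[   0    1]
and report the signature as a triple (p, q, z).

Answer: (1, 0, 1)

Derivation:
step 0: pivot 1 → sign +
step 1: row/col 1 already zero → sign 0
signature = (1, 0, 1)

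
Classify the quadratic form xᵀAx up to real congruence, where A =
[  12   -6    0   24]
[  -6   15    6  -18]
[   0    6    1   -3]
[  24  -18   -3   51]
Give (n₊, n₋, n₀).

Answer: (2, 1, 1)

Derivation:
step 0: pivot 12 → sign +
step 1: pivot 12 → sign +
step 2: pivot -2 → sign −
step 3: row/col 3 already zero → sign 0
signature = (2, 1, 1)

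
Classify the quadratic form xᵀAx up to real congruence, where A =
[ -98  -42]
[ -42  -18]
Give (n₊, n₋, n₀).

step 0: pivot -98 → sign −
step 1: row/col 1 already zero → sign 0
signature = (0, 1, 1)

Answer: (0, 1, 1)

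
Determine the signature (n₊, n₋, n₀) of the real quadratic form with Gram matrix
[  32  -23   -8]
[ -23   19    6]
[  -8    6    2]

Answer: (2, 1, 0)

Derivation:
step 0: pivot 32 → sign +
step 1: pivot 79/32 → sign +
step 2: pivot -2/79 → sign −
signature = (2, 1, 0)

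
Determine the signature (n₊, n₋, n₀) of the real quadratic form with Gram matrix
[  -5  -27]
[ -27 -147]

Answer: (0, 2, 0)

Derivation:
step 0: pivot -5 → sign −
step 1: pivot -6/5 → sign −
signature = (0, 2, 0)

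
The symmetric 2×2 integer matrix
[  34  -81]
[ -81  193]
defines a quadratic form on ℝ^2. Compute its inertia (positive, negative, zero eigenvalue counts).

Answer: (2, 0, 0)

Derivation:
step 0: pivot 34 → sign +
step 1: pivot 1/34 → sign +
signature = (2, 0, 0)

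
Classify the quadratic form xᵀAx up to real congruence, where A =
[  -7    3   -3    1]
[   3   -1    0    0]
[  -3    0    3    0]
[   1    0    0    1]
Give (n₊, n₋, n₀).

Answer: (2, 2, 0)

Derivation:
step 0: pivot -7 → sign −
step 1: pivot 2/7 → sign +
step 2: pivot -3/2 → sign −
step 3: pivot 2 → sign +
signature = (2, 2, 0)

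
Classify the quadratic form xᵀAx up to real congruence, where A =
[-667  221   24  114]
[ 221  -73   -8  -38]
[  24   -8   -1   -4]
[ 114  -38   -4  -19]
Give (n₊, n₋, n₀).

Answer: (2, 2, 0)

Derivation:
step 0: pivot -667 → sign −
step 1: pivot 150/667 → sign +
step 2: pivot -11/75 → sign −
step 3: pivot 3/11 → sign +
signature = (2, 2, 0)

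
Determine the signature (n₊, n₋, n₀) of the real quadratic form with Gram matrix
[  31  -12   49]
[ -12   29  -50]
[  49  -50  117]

step 0: pivot 31 → sign +
step 1: pivot 755/31 → sign +
step 2: pivot 6/755 → sign +
signature = (3, 0, 0)

Answer: (3, 0, 0)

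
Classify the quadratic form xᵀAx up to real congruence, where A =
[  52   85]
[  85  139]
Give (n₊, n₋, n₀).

Answer: (2, 0, 0)

Derivation:
step 0: pivot 52 → sign +
step 1: pivot 3/52 → sign +
signature = (2, 0, 0)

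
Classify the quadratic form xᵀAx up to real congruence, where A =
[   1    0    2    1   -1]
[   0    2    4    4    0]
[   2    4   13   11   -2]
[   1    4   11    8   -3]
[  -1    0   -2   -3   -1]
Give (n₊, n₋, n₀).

Answer: (3, 1, 1)

Derivation:
step 0: pivot 1 → sign +
step 1: pivot 2 → sign +
step 2: pivot 1 → sign +
step 3: pivot -2 → sign −
step 4: row/col 4 already zero → sign 0
signature = (3, 1, 1)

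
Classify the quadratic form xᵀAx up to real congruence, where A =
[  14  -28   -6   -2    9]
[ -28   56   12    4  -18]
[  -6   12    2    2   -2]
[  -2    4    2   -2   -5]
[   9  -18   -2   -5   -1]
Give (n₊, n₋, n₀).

Answer: (1, 2, 2)

Derivation:
step 0: pivot 14 → sign +
step 1: pivot -4/7 → sign −
step 2: pivot -3/4 → sign −
step 3: row/col 3 already zero → sign 0
step 4: row/col 4 already zero → sign 0
signature = (1, 2, 2)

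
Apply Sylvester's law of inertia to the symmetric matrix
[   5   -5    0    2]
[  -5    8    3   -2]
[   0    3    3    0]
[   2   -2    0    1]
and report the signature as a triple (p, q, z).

Answer: (3, 0, 1)

Derivation:
step 0: pivot 5 → sign +
step 1: pivot 3 → sign +
step 2: pivot 1/5 → sign +
step 3: row/col 3 already zero → sign 0
signature = (3, 0, 1)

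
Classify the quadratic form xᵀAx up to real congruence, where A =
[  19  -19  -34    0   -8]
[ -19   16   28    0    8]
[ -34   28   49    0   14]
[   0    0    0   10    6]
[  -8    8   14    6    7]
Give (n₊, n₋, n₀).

Answer: (3, 2, 0)

Derivation:
step 0: pivot 19 → sign +
step 1: pivot -3 → sign −
step 2: pivot 3/19 → sign +
step 3: pivot 10 → sign +
step 4: pivot -3/5 → sign −
signature = (3, 2, 0)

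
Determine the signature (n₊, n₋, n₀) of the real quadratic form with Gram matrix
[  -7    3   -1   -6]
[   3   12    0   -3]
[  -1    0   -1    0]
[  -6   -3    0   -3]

Answer: (2, 2, 0)

Derivation:
step 0: pivot -7 → sign −
step 1: pivot 93/7 → sign +
step 2: pivot -27/31 → sign −
step 3: pivot 1/3 → sign +
signature = (2, 2, 0)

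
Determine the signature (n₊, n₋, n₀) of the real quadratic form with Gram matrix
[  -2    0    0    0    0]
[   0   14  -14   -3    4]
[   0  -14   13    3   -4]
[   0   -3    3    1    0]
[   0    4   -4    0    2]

Answer: (2, 3, 0)

Derivation:
step 0: pivot -2 → sign −
step 1: pivot 14 → sign +
step 2: pivot -1 → sign −
step 3: pivot 5/14 → sign +
step 4: pivot -6/5 → sign −
signature = (2, 3, 0)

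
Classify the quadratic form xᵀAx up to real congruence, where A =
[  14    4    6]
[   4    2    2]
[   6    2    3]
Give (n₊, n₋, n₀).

step 0: pivot 14 → sign +
step 1: pivot 6/7 → sign +
step 2: pivot 1/3 → sign +
signature = (3, 0, 0)

Answer: (3, 0, 0)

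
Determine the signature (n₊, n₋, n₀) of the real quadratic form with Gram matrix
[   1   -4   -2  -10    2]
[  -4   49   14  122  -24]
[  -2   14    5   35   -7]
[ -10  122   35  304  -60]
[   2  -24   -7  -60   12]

step 0: pivot 1 → sign +
step 1: pivot 33 → sign +
step 2: pivot -1/11 → sign −
step 3: pivot 1/3 → sign +
step 4: row/col 4 already zero → sign 0
signature = (3, 1, 1)

Answer: (3, 1, 1)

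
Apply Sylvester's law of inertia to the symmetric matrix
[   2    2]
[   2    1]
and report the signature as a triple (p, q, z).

Answer: (1, 1, 0)

Derivation:
step 0: pivot 2 → sign +
step 1: pivot -1 → sign −
signature = (1, 1, 0)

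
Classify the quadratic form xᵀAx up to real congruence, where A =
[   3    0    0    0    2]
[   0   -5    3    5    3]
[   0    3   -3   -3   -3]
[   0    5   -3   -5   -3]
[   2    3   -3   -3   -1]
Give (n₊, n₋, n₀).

step 0: pivot 3 → sign +
step 1: pivot -5 → sign −
step 2: pivot -6/5 → sign −
step 3: pivot 2/3 → sign +
step 4: row/col 4 already zero → sign 0
signature = (2, 2, 1)

Answer: (2, 2, 1)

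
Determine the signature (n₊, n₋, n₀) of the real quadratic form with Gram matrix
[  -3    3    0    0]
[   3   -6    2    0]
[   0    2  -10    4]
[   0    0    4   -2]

step 0: pivot -3 → sign −
step 1: pivot -3 → sign −
step 2: pivot -26/3 → sign −
step 3: pivot -2/13 → sign −
signature = (0, 4, 0)

Answer: (0, 4, 0)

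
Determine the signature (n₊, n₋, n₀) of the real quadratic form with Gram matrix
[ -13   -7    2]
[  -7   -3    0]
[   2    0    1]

step 0: pivot -13 → sign −
step 1: pivot 10/13 → sign +
step 2: pivot -1/5 → sign −
signature = (1, 2, 0)

Answer: (1, 2, 0)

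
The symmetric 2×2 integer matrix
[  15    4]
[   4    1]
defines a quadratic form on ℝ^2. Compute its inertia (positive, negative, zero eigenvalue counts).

step 0: pivot 15 → sign +
step 1: pivot -1/15 → sign −
signature = (1, 1, 0)

Answer: (1, 1, 0)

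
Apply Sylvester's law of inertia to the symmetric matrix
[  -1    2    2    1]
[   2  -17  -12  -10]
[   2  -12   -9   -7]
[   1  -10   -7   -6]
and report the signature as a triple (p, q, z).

Answer: (0, 3, 1)

Derivation:
step 0: pivot -1 → sign −
step 1: pivot -13 → sign −
step 2: pivot -1/13 → sign −
step 3: row/col 3 already zero → sign 0
signature = (0, 3, 1)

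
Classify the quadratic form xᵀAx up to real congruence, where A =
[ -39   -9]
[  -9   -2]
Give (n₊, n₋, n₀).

step 0: pivot -39 → sign −
step 1: pivot 1/13 → sign +
signature = (1, 1, 0)

Answer: (1, 1, 0)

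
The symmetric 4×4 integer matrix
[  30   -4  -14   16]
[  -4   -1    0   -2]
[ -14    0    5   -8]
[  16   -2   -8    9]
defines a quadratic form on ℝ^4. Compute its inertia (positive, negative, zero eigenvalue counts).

step 0: pivot 30 → sign +
step 1: pivot -23/15 → sign −
step 2: pivot 17/23 → sign +
step 3: pivot -3/17 → sign −
signature = (2, 2, 0)

Answer: (2, 2, 0)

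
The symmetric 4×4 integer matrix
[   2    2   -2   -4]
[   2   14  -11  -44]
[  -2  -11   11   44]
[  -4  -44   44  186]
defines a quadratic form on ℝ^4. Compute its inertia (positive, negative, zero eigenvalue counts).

step 0: pivot 2 → sign +
step 1: pivot 12 → sign +
step 2: pivot 9/4 → sign +
step 3: pivot 2/9 → sign +
signature = (4, 0, 0)

Answer: (4, 0, 0)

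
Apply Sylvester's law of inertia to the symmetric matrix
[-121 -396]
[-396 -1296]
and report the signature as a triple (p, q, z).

step 0: pivot -121 → sign −
step 1: row/col 1 already zero → sign 0
signature = (0, 1, 1)

Answer: (0, 1, 1)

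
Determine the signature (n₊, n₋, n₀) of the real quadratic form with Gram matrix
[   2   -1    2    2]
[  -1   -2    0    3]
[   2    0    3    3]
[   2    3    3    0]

Answer: (2, 2, 0)

Derivation:
step 0: pivot 2 → sign +
step 1: pivot -5/2 → sign −
step 2: pivot 7/5 → sign +
step 3: pivot -3/7 → sign −
signature = (2, 2, 0)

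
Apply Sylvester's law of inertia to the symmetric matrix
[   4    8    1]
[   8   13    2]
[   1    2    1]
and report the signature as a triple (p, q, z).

Answer: (2, 1, 0)

Derivation:
step 0: pivot 4 → sign +
step 1: pivot -3 → sign −
step 2: pivot 3/4 → sign +
signature = (2, 1, 0)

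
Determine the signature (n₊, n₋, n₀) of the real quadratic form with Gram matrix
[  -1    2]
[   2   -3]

Answer: (1, 1, 0)

Derivation:
step 0: pivot -1 → sign −
step 1: pivot 1 → sign +
signature = (1, 1, 0)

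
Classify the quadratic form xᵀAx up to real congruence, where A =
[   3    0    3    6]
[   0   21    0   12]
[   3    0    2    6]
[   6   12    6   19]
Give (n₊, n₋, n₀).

step 0: pivot 3 → sign +
step 1: pivot 21 → sign +
step 2: pivot -1 → sign −
step 3: pivot 1/7 → sign +
signature = (3, 1, 0)

Answer: (3, 1, 0)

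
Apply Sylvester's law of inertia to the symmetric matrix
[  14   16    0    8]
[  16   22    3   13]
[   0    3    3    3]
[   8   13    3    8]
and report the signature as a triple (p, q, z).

Answer: (3, 1, 0)

Derivation:
step 0: pivot 14 → sign +
step 1: pivot 26/7 → sign +
step 2: pivot 15/26 → sign +
step 3: pivot -3/5 → sign −
signature = (3, 1, 0)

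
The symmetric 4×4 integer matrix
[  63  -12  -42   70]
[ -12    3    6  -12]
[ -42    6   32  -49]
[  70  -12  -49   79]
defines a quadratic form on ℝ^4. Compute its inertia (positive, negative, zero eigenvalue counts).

Answer: (2, 2, 0)

Derivation:
step 0: pivot 63 → sign +
step 1: pivot 5/7 → sign +
step 2: pivot -8/5 → sign −
step 3: pivot -1/24 → sign −
signature = (2, 2, 0)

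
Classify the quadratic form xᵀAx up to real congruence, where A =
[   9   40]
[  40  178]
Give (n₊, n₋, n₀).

Answer: (2, 0, 0)

Derivation:
step 0: pivot 9 → sign +
step 1: pivot 2/9 → sign +
signature = (2, 0, 0)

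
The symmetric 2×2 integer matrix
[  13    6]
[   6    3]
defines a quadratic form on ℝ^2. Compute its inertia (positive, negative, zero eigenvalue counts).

step 0: pivot 13 → sign +
step 1: pivot 3/13 → sign +
signature = (2, 0, 0)

Answer: (2, 0, 0)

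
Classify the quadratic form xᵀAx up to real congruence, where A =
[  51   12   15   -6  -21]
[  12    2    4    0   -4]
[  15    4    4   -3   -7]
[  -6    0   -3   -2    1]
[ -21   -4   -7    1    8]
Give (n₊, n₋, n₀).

Answer: (2, 2, 1)

Derivation:
step 0: pivot 51 → sign +
step 1: pivot -14/17 → sign −
step 2: pivot -1/7 → sign −
step 3: pivot 1 → sign +
step 4: row/col 4 already zero → sign 0
signature = (2, 2, 1)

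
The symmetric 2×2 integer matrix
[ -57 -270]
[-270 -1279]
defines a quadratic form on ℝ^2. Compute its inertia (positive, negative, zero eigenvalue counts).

step 0: pivot -57 → sign −
step 1: pivot -1/19 → sign −
signature = (0, 2, 0)

Answer: (0, 2, 0)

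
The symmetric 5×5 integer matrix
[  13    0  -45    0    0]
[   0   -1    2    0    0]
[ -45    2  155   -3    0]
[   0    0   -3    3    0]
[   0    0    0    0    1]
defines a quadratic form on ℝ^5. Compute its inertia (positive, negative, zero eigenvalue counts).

step 0: pivot 13 → sign +
step 1: pivot -1 → sign −
step 2: pivot 42/13 → sign +
step 3: pivot 3/14 → sign +
step 4: pivot 1 → sign +
signature = (4, 1, 0)

Answer: (4, 1, 0)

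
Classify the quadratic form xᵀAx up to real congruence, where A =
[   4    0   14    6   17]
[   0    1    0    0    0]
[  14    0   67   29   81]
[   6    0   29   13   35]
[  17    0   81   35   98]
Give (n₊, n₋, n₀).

step 0: pivot 4 → sign +
step 1: pivot 1 → sign +
step 2: pivot 18 → sign +
step 3: pivot 4/9 → sign +
step 4: pivot 1/16 → sign +
signature = (5, 0, 0)

Answer: (5, 0, 0)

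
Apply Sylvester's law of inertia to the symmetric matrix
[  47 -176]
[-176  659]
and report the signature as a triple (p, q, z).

Answer: (1, 1, 0)

Derivation:
step 0: pivot 47 → sign +
step 1: pivot -3/47 → sign −
signature = (1, 1, 0)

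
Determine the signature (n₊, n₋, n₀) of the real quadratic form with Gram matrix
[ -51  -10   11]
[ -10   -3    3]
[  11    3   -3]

step 0: pivot -51 → sign −
step 1: pivot -53/51 → sign −
step 2: pivot 3/53 → sign +
signature = (1, 2, 0)

Answer: (1, 2, 0)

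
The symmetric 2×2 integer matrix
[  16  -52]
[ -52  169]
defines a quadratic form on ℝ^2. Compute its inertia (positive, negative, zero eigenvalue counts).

step 0: pivot 16 → sign +
step 1: row/col 1 already zero → sign 0
signature = (1, 0, 1)

Answer: (1, 0, 1)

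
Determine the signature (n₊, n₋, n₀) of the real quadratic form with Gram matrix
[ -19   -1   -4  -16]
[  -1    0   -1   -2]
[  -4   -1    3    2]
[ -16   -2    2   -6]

step 0: pivot -19 → sign −
step 1: pivot 1/19 → sign +
step 2: pivot -8 → sign −
step 3: row/col 3 already zero → sign 0
signature = (1, 2, 1)

Answer: (1, 2, 1)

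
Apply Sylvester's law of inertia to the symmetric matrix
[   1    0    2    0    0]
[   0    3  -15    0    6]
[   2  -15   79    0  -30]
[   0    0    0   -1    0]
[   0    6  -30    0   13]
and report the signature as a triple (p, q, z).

Answer: (3, 1, 1)

Derivation:
step 0: pivot 1 → sign +
step 1: pivot 3 → sign +
step 2: pivot -1 → sign −
step 3: pivot 1 → sign +
step 4: row/col 4 already zero → sign 0
signature = (3, 1, 1)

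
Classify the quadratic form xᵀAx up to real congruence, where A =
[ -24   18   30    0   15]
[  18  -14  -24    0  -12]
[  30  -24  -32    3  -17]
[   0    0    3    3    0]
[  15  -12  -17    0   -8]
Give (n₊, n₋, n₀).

step 0: pivot -24 → sign −
step 1: pivot -1/2 → sign −
step 2: pivot 10 → sign +
step 3: pivot 21/10 → sign +
step 4: pivot 3/14 → sign +
signature = (3, 2, 0)

Answer: (3, 2, 0)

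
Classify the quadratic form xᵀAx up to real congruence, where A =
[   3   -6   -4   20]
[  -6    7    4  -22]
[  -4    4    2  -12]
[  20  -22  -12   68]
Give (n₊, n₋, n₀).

Answer: (1, 2, 1)

Derivation:
step 0: pivot 3 → sign +
step 1: pivot -5 → sign −
step 2: pivot -2/15 → sign −
step 3: row/col 3 already zero → sign 0
signature = (1, 2, 1)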